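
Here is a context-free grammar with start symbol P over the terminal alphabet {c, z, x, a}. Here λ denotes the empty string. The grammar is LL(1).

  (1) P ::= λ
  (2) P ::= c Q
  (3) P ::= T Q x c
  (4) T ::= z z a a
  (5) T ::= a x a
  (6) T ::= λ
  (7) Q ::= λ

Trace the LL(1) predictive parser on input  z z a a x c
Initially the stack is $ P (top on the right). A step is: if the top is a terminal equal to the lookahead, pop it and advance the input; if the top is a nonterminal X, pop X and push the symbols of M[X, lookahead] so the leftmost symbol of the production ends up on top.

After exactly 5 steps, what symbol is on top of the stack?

a

step 1: stack=$ P  input=z z a a x c $  — expand P ::= T Q x c
step 2: stack=$ c x Q T  input=z z a a x c $  — expand T ::= z z a a
step 3: stack=$ c x Q a a z z  input=z z a a x c $  — match z
step 4: stack=$ c x Q a a z  input=z a a x c $  — match z
step 5: stack=$ c x Q a a  input=a a x c $  — match a
Stack after step 5: $ c x Q a (top = a).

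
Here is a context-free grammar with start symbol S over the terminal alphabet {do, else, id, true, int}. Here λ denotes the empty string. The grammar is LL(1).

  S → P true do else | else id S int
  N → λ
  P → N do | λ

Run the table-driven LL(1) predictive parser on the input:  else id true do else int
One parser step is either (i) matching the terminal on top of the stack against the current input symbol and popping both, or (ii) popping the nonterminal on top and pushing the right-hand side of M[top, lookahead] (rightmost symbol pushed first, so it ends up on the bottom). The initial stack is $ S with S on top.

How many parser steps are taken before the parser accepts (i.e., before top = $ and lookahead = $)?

9

step 1: stack=$ S  input=else id true do else int $  — expand S → else id S int
step 2: stack=$ int S id else  input=else id true do else int $  — match else
step 3: stack=$ int S id  input=id true do else int $  — match id
step 4: stack=$ int S  input=true do else int $  — expand S → P true do else
step 5: stack=$ int else do true P  input=true do else int $  — expand P → λ
step 6: stack=$ int else do true  input=true do else int $  — match true
step 7: stack=$ int else do  input=do else int $  — match do
step 8: stack=$ int else  input=else int $  — match else
step 9: stack=$ int  input=int $  — match int
Accept reached after 9 steps.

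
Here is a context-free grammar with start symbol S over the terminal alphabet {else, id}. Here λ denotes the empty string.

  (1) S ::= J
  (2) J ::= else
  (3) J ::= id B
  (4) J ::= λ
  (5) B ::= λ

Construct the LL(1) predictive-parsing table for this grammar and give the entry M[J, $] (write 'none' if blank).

FIRST(J): from J::=else we get {else}; from J::=id B we get {id}; from J::=λ we get {λ}. So FIRST(J) = {λ, else, id}.
FIRST(B): from B::=λ we get {λ}. So FIRST(B) = {λ}.
FIRST(S): from S::=J we get {λ, else, id}. So FIRST(S) = {λ, else, id}.
FOLLOW(S) includes $ since S is the start symbol.
FOLLOW(S): S appears on no right-hand side. Thus FOLLOW(S) = {$}.
FOLLOW(J): in S::=J, the suffix after J is empty, so FOLLOW(J) ⊇ FOLLOW(S) = {$}. Thus FOLLOW(J) = {$}.
For J ::= else: FIRST(else) = {else}, so it goes in M[J, t] for t ∈ {else}.
For J ::= id B: FIRST(id B) = {id}, so it goes in M[J, t] for t ∈ {id}.
For J ::= λ: FIRST(λ) = {λ}, so it goes in M[J, t] for t ∈ {}; since λ ∈ FIRST, also for every t ∈ FOLLOW(J) = {$}.

J ::= λ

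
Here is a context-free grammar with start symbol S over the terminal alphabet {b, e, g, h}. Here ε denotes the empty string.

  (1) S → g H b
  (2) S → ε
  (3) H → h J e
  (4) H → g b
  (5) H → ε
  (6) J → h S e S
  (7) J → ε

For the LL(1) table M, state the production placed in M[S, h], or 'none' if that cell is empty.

none

FIRST(S): from S→g H b we get {g}; from S→ε we get {ε}. So FIRST(S) = {ε, g}.
FIRST(H): from H→h J e we get {h}; from H→g b we get {g}; from H→ε we get {ε}. So FIRST(H) = {ε, g, h}.
FIRST(J): from J→h S e S we get {h}; from J→ε we get {ε}. So FIRST(J) = {ε, h}.
FOLLOW(S) includes $ since S is the start symbol.
FOLLOW(J): in H→h J e, J is followed by e with FIRST {e}. Thus FOLLOW(J) = {e}.
FOLLOW(S): in J→h S e S (occurrence 1), S is followed by e S with FIRST {e}; in J→h S e S (occurrence 2), the suffix after S is empty, so FOLLOW(S) ⊇ FOLLOW(J) = {e}. Thus FOLLOW(S) = {$, e}.
For S → g H b: FIRST(g H b) = {g}, so it goes in M[S, t] for t ∈ {g}.
For S → ε: FIRST(ε) = {ε}, so it goes in M[S, t] for t ∈ {}; since ε ∈ FIRST, also for every t ∈ FOLLOW(S) = {$, e}.
None of these place a production in M[S, h].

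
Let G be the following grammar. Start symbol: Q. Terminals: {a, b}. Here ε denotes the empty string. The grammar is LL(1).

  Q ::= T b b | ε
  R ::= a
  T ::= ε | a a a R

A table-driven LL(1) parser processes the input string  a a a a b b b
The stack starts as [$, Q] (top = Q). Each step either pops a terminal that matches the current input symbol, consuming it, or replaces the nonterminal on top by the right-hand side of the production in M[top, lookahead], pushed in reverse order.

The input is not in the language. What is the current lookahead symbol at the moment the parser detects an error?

b

      Stack          Input            Action
   1  $ Q            a a a a b b b $  expand Q ::= T b b
   2  $ b b T        a a a a b b b $  expand T ::= a a a R
   3  $ b b R a a a  a a a a b b b $  match a
   4  $ b b R a a    a a a b b b $    match a
   5  $ b b R a      a a b b b $      match a
   6  $ b b R        a b b b $        expand R ::= a
   7  $ b b a        a b b b $        match a
   8  $ b b          b b b $          match b
   9  $ b            b b $            match b
  10  $              b $              error: stack empty but input remains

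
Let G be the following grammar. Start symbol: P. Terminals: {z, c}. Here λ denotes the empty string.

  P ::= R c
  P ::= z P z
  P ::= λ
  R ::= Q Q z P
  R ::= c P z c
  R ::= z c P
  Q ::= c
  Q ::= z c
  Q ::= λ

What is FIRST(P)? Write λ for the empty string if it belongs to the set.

FIRST(Q) = {λ, c, z}
FIRST(R) = {c, z}  (via Q Q z P)
FIRST(P) = {λ, c, z}  (via R c)

{λ, c, z}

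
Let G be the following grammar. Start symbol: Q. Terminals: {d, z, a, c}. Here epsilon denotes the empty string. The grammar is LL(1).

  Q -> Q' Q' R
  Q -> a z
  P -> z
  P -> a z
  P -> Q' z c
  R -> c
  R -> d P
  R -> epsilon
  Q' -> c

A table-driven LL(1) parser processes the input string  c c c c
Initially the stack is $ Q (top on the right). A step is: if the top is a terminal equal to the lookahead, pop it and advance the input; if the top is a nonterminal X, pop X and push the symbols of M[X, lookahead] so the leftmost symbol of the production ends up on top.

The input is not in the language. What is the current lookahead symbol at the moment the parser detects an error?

c

step 1: stack=$ Q  input=c c c c $  — expand Q -> Q' Q' R
step 2: stack=$ R Q' Q'  input=c c c c $  — expand Q' -> c
step 3: stack=$ R Q' c  input=c c c c $  — match c
step 4: stack=$ R Q'  input=c c c $  — expand Q' -> c
step 5: stack=$ R c  input=c c c $  — match c
step 6: stack=$ R  input=c c $  — expand R -> c
step 7: stack=$ c  input=c c $  — match c
step 8: stack=$  input=c $  — error: stack empty but input remains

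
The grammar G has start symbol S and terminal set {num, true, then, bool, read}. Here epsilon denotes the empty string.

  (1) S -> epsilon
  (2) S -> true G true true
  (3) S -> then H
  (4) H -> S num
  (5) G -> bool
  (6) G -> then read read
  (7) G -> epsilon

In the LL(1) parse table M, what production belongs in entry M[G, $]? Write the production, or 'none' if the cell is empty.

FIRST(S) = {epsilon, then, true}
FIRST(G) = {epsilon, bool, then}
FIRST(H) = {num, then, true}  (via S num)
FOLLOW(S) includes $ since S is the start symbol.
FOLLOW(G): in S->true G true true, G is followed by true true with FIRST {true}. Thus FOLLOW(G) = {true}.
For G -> bool: FIRST(bool) = {bool}, so it goes in M[G, t] for t ∈ {bool}.
For G -> then read read: FIRST(then read read) = {then}, so it goes in M[G, t] for t ∈ {then}.
For G -> epsilon: FIRST(epsilon) = {epsilon}, so it goes in M[G, t] for t ∈ {}; since epsilon ∈ FIRST, also for every t ∈ FOLLOW(G) = {true}.
None of these place a production in M[G, $].

none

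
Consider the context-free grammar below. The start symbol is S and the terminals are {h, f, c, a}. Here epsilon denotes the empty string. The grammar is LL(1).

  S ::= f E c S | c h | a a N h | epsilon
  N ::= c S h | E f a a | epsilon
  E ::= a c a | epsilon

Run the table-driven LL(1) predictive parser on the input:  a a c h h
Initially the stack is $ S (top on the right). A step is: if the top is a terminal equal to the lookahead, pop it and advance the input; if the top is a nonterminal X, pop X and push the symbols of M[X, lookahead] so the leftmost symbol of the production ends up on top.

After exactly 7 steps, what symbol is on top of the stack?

h

     Stack      Input        Action
  1  $ S        a a c h h $  expand S ::= a a N h
  2  $ h N a a  a a c h h $  match a
  3  $ h N a    a c h h $    match a
  4  $ h N      c h h $      expand N ::= c S h
  5  $ h h S c  c h h $      match c
  6  $ h h S    h h $        expand S ::= epsilon
  7  $ h h      h h $        match h
Stack after step 7: $ h (top = h).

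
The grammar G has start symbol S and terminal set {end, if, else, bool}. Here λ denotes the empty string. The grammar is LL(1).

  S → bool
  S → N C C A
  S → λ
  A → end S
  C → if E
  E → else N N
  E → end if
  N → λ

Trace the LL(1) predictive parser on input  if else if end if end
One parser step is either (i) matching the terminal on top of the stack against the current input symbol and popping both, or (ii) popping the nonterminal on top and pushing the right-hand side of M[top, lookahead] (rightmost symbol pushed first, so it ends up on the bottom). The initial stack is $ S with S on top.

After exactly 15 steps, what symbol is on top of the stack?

S

step 1: stack=$ S  input=if else if end if end $  — expand S → N C C A
step 2: stack=$ A C C N  input=if else if end if end $  — expand N → λ
step 3: stack=$ A C C  input=if else if end if end $  — expand C → if E
step 4: stack=$ A C E if  input=if else if end if end $  — match if
step 5: stack=$ A C E  input=else if end if end $  — expand E → else N N
step 6: stack=$ A C N N else  input=else if end if end $  — match else
step 7: stack=$ A C N N  input=if end if end $  — expand N → λ
step 8: stack=$ A C N  input=if end if end $  — expand N → λ
step 9: stack=$ A C  input=if end if end $  — expand C → if E
step 10: stack=$ A E if  input=if end if end $  — match if
step 11: stack=$ A E  input=end if end $  — expand E → end if
step 12: stack=$ A if end  input=end if end $  — match end
step 13: stack=$ A if  input=if end $  — match if
step 14: stack=$ A  input=end $  — expand A → end S
step 15: stack=$ S end  input=end $  — match end
Stack after step 15: $ S (top = S).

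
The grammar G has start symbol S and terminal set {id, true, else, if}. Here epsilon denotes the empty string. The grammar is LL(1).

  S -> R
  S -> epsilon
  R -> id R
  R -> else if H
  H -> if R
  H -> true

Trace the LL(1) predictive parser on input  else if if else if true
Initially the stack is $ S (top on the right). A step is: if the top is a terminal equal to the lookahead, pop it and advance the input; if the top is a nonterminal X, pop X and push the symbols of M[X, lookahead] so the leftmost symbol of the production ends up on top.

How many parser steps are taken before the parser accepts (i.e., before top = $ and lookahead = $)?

11

step 1: stack=$ S  input=else if if else if true $  — expand S -> R
step 2: stack=$ R  input=else if if else if true $  — expand R -> else if H
step 3: stack=$ H if else  input=else if if else if true $  — match else
step 4: stack=$ H if  input=if if else if true $  — match if
step 5: stack=$ H  input=if else if true $  — expand H -> if R
step 6: stack=$ R if  input=if else if true $  — match if
step 7: stack=$ R  input=else if true $  — expand R -> else if H
step 8: stack=$ H if else  input=else if true $  — match else
step 9: stack=$ H if  input=if true $  — match if
step 10: stack=$ H  input=true $  — expand H -> true
step 11: stack=$ true  input=true $  — match true
Accept reached after 11 steps.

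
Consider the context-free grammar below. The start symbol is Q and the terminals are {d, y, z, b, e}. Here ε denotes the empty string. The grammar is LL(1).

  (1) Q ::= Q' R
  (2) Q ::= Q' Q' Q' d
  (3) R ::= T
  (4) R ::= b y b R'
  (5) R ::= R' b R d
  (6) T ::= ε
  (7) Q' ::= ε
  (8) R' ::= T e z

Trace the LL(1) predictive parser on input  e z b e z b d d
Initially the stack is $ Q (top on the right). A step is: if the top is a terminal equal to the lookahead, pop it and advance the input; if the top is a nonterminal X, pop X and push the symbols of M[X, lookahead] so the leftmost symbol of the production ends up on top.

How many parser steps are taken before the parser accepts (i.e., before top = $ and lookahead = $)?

step 1: stack=$ Q  input=e z b e z b d d $  — expand Q ::= Q' R
step 2: stack=$ R Q'  input=e z b e z b d d $  — expand Q' ::= ε
step 3: stack=$ R  input=e z b e z b d d $  — expand R ::= R' b R d
step 4: stack=$ d R b R'  input=e z b e z b d d $  — expand R' ::= T e z
step 5: stack=$ d R b z e T  input=e z b e z b d d $  — expand T ::= ε
step 6: stack=$ d R b z e  input=e z b e z b d d $  — match e
step 7: stack=$ d R b z  input=z b e z b d d $  — match z
step 8: stack=$ d R b  input=b e z b d d $  — match b
step 9: stack=$ d R  input=e z b d d $  — expand R ::= R' b R d
step 10: stack=$ d d R b R'  input=e z b d d $  — expand R' ::= T e z
step 11: stack=$ d d R b z e T  input=e z b d d $  — expand T ::= ε
step 12: stack=$ d d R b z e  input=e z b d d $  — match e
step 13: stack=$ d d R b z  input=z b d d $  — match z
step 14: stack=$ d d R b  input=b d d $  — match b
step 15: stack=$ d d R  input=d d $  — expand R ::= T
step 16: stack=$ d d T  input=d d $  — expand T ::= ε
step 17: stack=$ d d  input=d d $  — match d
step 18: stack=$ d  input=d $  — match d
Accept reached after 18 steps.

18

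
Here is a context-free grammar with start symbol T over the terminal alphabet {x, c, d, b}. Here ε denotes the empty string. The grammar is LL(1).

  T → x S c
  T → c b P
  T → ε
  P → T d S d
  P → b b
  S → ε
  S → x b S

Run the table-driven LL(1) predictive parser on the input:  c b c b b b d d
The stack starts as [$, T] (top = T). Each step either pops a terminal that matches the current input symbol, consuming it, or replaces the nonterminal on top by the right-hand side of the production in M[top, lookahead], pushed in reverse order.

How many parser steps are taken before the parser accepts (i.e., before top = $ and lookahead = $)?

13

      Stack          Input              Action
   1  $ T            c b c b b b d d $  expand T → c b P
   2  $ P b c        c b c b b b d d $  match c
   3  $ P b          b c b b b d d $    match b
   4  $ P            c b b b d d $      expand P → T d S d
   5  $ d S d T      c b b b d d $      expand T → c b P
   6  $ d S d P b c  c b b b d d $      match c
   7  $ d S d P b    b b b d d $        match b
   8  $ d S d P      b b d d $          expand P → b b
   9  $ d S d b b    b b d d $          match b
  10  $ d S d b      b d d $            match b
  11  $ d S d        d d $              match d
  12  $ d S          d $                expand S → ε
  13  $ d            d $                match d
Accept reached after 13 steps.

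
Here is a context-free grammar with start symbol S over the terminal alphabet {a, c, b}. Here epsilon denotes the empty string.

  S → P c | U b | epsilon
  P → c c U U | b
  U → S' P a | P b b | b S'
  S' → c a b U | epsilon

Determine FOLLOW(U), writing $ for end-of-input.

FIRST(P): from P→c c U U we get {c}; from P→b we get {b}. So FIRST(P) = {b, c}.
FIRST(S'): from S'→c a b U we get {c}; from S'→epsilon we get {epsilon}. So FIRST(S') = {epsilon, c}.
FIRST(U): from U→S' P a we get {b, c}; from U→P b b we get {b, c}; from U→b S' we get {b}. So FIRST(U) = {b, c}.
FIRST(S): from S→P c we get {b, c}; from S→U b we get {b, c}; from S→epsilon we get {epsilon}. So FIRST(S) = {epsilon, b, c}.
FOLLOW(S) includes $ since S is the start symbol.
FOLLOW(S): S appears on no right-hand side. Thus FOLLOW(S) = {$}.
FOLLOW(P): in S→P c, P is followed by c with FIRST {c}; in U→S' P a, P is followed by a with FIRST {a}; in U→P b b, P is followed by b b with FIRST {b}. Thus FOLLOW(P) = {a, b, c}.
FOLLOW(U): in S→U b, U is followed by b with FIRST {b}; in P→c c U U (occurrence 1), U is followed by U with FIRST {b, c}; in P→c c U U (occurrence 2), the suffix after U is empty, so FOLLOW(U) ⊇ FOLLOW(P) = {a, b, c}; in S'→c a b U, the suffix after U is empty, so FOLLOW(U) ⊇ FOLLOW(S') = {a, b, c}. Thus FOLLOW(U) = {a, b, c}.
FOLLOW(S'): in U→S' P a, S' is followed by P a with FIRST {b, c}; in U→b S', the suffix after S' is empty, so FOLLOW(S') ⊇ FOLLOW(U) = {a, b, c}. Thus FOLLOW(S') = {a, b, c}.

{a, b, c}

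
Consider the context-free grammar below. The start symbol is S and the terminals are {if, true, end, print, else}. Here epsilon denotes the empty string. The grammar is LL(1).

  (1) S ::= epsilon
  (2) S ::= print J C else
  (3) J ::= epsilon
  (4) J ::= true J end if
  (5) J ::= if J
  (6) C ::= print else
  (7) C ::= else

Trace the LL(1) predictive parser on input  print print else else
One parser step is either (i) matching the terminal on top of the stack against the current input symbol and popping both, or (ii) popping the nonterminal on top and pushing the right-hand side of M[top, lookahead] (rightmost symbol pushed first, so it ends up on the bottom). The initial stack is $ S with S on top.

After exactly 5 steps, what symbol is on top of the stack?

else

     Stack              Input                    Action
  1  $ S                print print else else $  expand S ::= print J C else
  2  $ else C J print   print print else else $  match print
  3  $ else C J         print else else $        expand J ::= epsilon
  4  $ else C           print else else $        expand C ::= print else
  5  $ else else print  print else else $        match print
Stack after step 5: $ else else (top = else).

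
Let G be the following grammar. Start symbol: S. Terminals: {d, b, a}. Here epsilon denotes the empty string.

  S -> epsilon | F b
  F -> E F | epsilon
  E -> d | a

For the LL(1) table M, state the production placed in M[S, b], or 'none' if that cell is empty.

S -> F b

FIRST(E) = {a, d}
FIRST(F) = {epsilon, a, d}  (via E F)
FIRST(S) = {epsilon, a, b, d}  (via F b)
FOLLOW(S) includes $ since S is the start symbol.
FOLLOW(S): S appears on no right-hand side. Thus FOLLOW(S) = {$}.
For S -> epsilon: FIRST(epsilon) = {epsilon}, so it goes in M[S, t] for t ∈ {}; since epsilon ∈ FIRST, also for every t ∈ FOLLOW(S) = {$}.
For S -> F b: FIRST(F b) = {a, b, d}, so it goes in M[S, t] for t ∈ {a, b, d}.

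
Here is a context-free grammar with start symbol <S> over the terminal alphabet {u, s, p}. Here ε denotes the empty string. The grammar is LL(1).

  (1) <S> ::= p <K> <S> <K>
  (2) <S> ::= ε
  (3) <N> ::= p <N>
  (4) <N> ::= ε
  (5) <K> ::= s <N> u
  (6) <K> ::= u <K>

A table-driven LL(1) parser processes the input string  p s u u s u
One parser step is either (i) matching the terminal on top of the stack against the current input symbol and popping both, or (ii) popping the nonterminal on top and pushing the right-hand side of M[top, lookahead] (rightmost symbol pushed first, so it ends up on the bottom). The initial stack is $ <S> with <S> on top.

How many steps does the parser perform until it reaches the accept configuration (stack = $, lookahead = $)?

13

      Stack              Input          Action
   1  $ <S>              p s u u s u $  expand <S> ::= p <K> <S> <K>
   2  $ <K> <S> <K> p    p s u u s u $  match p
   3  $ <K> <S> <K>      s u u s u $    expand <K> ::= s <N> u
   4  $ <K> <S> u <N> s  s u u s u $    match s
   5  $ <K> <S> u <N>    u u s u $      expand <N> ::= ε
   6  $ <K> <S> u        u u s u $      match u
   7  $ <K> <S>          u s u $        expand <S> ::= ε
   8  $ <K>              u s u $        expand <K> ::= u <K>
   9  $ <K> u            u s u $        match u
  10  $ <K>              s u $          expand <K> ::= s <N> u
  11  $ u <N> s          s u $          match s
  12  $ u <N>            u $            expand <N> ::= ε
  13  $ u                u $            match u
Accept reached after 13 steps.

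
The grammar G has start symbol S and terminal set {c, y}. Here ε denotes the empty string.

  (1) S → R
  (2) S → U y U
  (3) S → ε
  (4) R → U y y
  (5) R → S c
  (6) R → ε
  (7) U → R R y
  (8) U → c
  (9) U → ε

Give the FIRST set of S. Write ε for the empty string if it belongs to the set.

FIRST(S): from S→R we get {ε, c, y}; from S→U y U we get {c, y}; from S→ε we get {ε}. So FIRST(S) = {ε, c, y}.
FIRST(R): from R→U y y we get {c, y}; from R→S c we get {c, y}; from R→ε we get {ε}. So FIRST(R) = {ε, c, y}.
FIRST(U): from U→R R y we get {c, y}; from U→c we get {c}; from U→ε we get {ε}. So FIRST(U) = {ε, c, y}.

{ε, c, y}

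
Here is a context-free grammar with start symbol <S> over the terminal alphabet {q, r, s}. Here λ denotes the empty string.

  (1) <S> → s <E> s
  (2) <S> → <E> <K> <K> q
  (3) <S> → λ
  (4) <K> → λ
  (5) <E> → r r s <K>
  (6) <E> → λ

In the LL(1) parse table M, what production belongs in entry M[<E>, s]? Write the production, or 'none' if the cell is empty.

FIRST(<K>): from <K>→λ we get {λ}. So FIRST(<K>) = {λ}.
FIRST(<E>): from <E>→r r s <K> we get {r}; from <E>→λ we get {λ}. So FIRST(<E>) = {λ, r}.
FIRST(<S>): from <S>→s <E> s we get {s}; from <S>→<E> <K> <K> q we get {q, r}; from <S>→λ we get {λ}. So FIRST(<S>) = {λ, q, r, s}.
FOLLOW(<S>) includes $ since <S> is the start symbol.
FOLLOW(<E>): in <S>→s <E> s, <E> is followed by s with FIRST {s}; in <S>→<E> <K> <K> q, <E> is followed by <K> <K> q with FIRST {q}. Thus FOLLOW(<E>) = {q, s}.
For <E> → r r s <K>: FIRST(r r s <K>) = {r}, so it goes in M[<E>, t] for t ∈ {r}.
For <E> → λ: FIRST(λ) = {λ}, so it goes in M[<E>, t] for t ∈ {}; since λ ∈ FIRST, also for every t ∈ FOLLOW(<E>) = {q, s}.

<E> → λ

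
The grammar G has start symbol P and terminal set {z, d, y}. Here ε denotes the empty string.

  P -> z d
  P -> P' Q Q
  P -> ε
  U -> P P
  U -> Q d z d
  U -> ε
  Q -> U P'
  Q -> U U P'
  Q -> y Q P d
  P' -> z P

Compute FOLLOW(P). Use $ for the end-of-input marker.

{$, d, y, z}

FIRST(P'): from P'->z P we get {z}. So FIRST(P') = {z}.
FIRST(P): from P->z d we get {z}; from P->P' Q Q we get {z}; from P->ε we get {ε}. So FIRST(P) = {ε, z}.
FIRST(U): from U->P P we get {ε, z}; from U->Q d z d we get {y, z}; from U->ε we get {ε}. So FIRST(U) = {ε, y, z}.
FIRST(Q): from Q->U P' we get {y, z}; from Q->U U P' we get {y, z}; from Q->y Q P d we get {y}. So FIRST(Q) = {y, z}.
FOLLOW(P) includes $ since P is the start symbol.
FOLLOW(U): in Q->U P', U is followed by P' with FIRST {z}; in Q->U U P' (occurrence 1), U is followed by U P' with FIRST {y, z}; in Q->U U P' (occurrence 2), U is followed by P' with FIRST {z}. Thus FOLLOW(U) = {y, z}.
FOLLOW(P): in U->P P (occurrence 1), P is followed by P with FIRST {ε, z}; in U->P P (occurrence 1), the suffix after P is nullable, so FOLLOW(P) ⊇ FOLLOW(U) = {y, z}; in U->P P (occurrence 2), the suffix after P is empty, so FOLLOW(P) ⊇ FOLLOW(U) = {y, z}; in Q->y Q P d, P is followed by d with FIRST {d}; in P'->z P, the suffix after P is empty, so FOLLOW(P) ⊇ FOLLOW(P') = {$, d, y, z}. Thus FOLLOW(P) = {$, d, y, z}.
FOLLOW(Q): in P->P' Q Q (occurrence 1), Q is followed by Q with FIRST {y, z}; in P->P' Q Q (occurrence 2), the suffix after Q is empty, so FOLLOW(Q) ⊇ FOLLOW(P) = {$, d, y, z}; in U->Q d z d, Q is followed by d z d with FIRST {d}; in Q->y Q P d, Q is followed by P d with FIRST {d, z}. Thus FOLLOW(Q) = {$, d, y, z}.
FOLLOW(P'): in P->P' Q Q, P' is followed by Q Q with FIRST {y, z}; in Q->U P', the suffix after P' is empty, so FOLLOW(P') ⊇ FOLLOW(Q) = {$, d, y, z}; in Q->U U P', the suffix after P' is empty, so FOLLOW(P') ⊇ FOLLOW(Q) = {$, d, y, z}. Thus FOLLOW(P') = {$, d, y, z}.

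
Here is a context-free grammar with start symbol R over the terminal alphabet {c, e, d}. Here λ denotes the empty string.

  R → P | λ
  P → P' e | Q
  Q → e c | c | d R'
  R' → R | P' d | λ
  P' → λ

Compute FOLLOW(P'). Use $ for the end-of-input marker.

{d, e}

FIRST(Q): from Q→e c we get {e}; from Q→c we get {c}; from Q→d R' we get {d}. So FIRST(Q) = {c, d, e}.
FIRST(P'): from P'→λ we get {λ}. So FIRST(P') = {λ}.
FIRST(P): from P→P' e we get {e}; from P→Q we get {c, d, e}. So FIRST(P) = {c, d, e}.
FIRST(R): from R→P we get {c, d, e}; from R→λ we get {λ}. So FIRST(R) = {λ, c, d, e}.
FIRST(R'): from R'→R we get {λ, c, d, e}; from R'→P' d we get {d}; from R'→λ we get {λ}. So FIRST(R') = {λ, c, d, e}.
FOLLOW(R) includes $ since R is the start symbol.
FOLLOW(P'): in P→P' e, P' is followed by e with FIRST {e}; in R'→P' d, P' is followed by d with FIRST {d}. Thus FOLLOW(P') = {d, e}.
FOLLOW(R): in R'→R, the suffix after R is empty, so FOLLOW(R) ⊇ FOLLOW(R') = {$}. Thus FOLLOW(R) = {$}.
FOLLOW(P): in R→P, the suffix after P is empty, so FOLLOW(P) ⊇ FOLLOW(R) = {$}. Thus FOLLOW(P) = {$}.
FOLLOW(Q): in P→Q, the suffix after Q is empty, so FOLLOW(Q) ⊇ FOLLOW(P) = {$}. Thus FOLLOW(Q) = {$}.
FOLLOW(R'): in Q→d R', the suffix after R' is empty, so FOLLOW(R') ⊇ FOLLOW(Q) = {$}. Thus FOLLOW(R') = {$}.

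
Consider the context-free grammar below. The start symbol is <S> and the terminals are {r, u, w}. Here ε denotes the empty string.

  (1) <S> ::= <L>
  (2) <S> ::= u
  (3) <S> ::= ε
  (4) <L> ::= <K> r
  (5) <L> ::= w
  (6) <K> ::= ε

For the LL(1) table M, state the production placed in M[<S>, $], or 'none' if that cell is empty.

FIRST(<K>) = {ε}
FIRST(<L>) = {r, w}  (via <K> r)
FIRST(<S>) = {ε, r, u, w}  (via <L>)
FOLLOW(<S>) includes $ since <S> is the start symbol.
FOLLOW(<S>): <S> appears on no right-hand side. Thus FOLLOW(<S>) = {$}.
For <S> ::= <L>: FIRST(<L>) = {r, w}, so it goes in M[<S>, t] for t ∈ {r, w}.
For <S> ::= u: FIRST(u) = {u}, so it goes in M[<S>, t] for t ∈ {u}.
For <S> ::= ε: FIRST(ε) = {ε}, so it goes in M[<S>, t] for t ∈ {}; since ε ∈ FIRST, also for every t ∈ FOLLOW(<S>) = {$}.

<S> ::= ε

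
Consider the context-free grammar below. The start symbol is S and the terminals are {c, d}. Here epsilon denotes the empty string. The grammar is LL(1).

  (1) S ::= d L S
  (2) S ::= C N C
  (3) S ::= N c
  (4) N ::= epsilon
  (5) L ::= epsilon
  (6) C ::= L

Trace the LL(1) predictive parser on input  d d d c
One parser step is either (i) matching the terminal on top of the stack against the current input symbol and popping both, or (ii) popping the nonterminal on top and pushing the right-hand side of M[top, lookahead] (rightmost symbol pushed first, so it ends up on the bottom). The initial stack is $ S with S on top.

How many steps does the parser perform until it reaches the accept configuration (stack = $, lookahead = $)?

12

step 1: stack=$ S  input=d d d c $  — expand S ::= d L S
step 2: stack=$ S L d  input=d d d c $  — match d
step 3: stack=$ S L  input=d d c $  — expand L ::= epsilon
step 4: stack=$ S  input=d d c $  — expand S ::= d L S
step 5: stack=$ S L d  input=d d c $  — match d
step 6: stack=$ S L  input=d c $  — expand L ::= epsilon
step 7: stack=$ S  input=d c $  — expand S ::= d L S
step 8: stack=$ S L d  input=d c $  — match d
step 9: stack=$ S L  input=c $  — expand L ::= epsilon
step 10: stack=$ S  input=c $  — expand S ::= N c
step 11: stack=$ c N  input=c $  — expand N ::= epsilon
step 12: stack=$ c  input=c $  — match c
Accept reached after 12 steps.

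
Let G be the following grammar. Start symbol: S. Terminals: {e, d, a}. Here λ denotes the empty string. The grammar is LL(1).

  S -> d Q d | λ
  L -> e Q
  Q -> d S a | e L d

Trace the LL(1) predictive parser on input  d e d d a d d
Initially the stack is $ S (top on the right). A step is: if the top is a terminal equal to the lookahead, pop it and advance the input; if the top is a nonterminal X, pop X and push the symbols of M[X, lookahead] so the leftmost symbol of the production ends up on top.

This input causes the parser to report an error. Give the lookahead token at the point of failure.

step 1: stack=$ S  input=d e d d a d d $  — expand S -> d Q d
step 2: stack=$ d Q d  input=d e d d a d d $  — match d
step 3: stack=$ d Q  input=e d d a d d $  — expand Q -> e L d
step 4: stack=$ d d L e  input=e d d a d d $  — match e
step 5: stack=$ d d L  input=d d a d d $  — error: M[L, d] is empty

d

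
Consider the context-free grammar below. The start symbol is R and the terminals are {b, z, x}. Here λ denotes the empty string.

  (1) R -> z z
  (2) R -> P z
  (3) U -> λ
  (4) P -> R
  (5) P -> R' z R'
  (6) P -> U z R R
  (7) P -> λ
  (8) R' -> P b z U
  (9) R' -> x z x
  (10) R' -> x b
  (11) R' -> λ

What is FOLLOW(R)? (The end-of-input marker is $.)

{$, b, x, z}

FIRST(U): from U->λ we get {λ}. So FIRST(U) = {λ}.
FIRST(R): from R->z z we get {z}; from R->P z we get {b, x, z}. So FIRST(R) = {b, x, z}.
FIRST(P): from P->R we get {b, x, z}; from P->R' z R' we get {b, x, z}; from P->U z R R we get {z}; from P->λ we get {λ}. So FIRST(P) = {λ, b, x, z}.
FIRST(R'): from R'->P b z U we get {b, x, z}; from R'->x z x we get {x}; from R'->x b we get {x}; from R'->λ we get {λ}. So FIRST(R') = {λ, b, x, z}.
FOLLOW(R) includes $ since R is the start symbol.
FOLLOW(P): in R->P z, P is followed by z with FIRST {z}; in R'->P b z U, P is followed by b z U with FIRST {b}. Thus FOLLOW(P) = {b, z}.
FOLLOW(R): in P->R, the suffix after R is empty, so FOLLOW(R) ⊇ FOLLOW(P) = {b, z}; in P->U z R R (occurrence 1), R is followed by R with FIRST {b, x, z}; in P->U z R R (occurrence 2), the suffix after R is empty, so FOLLOW(R) ⊇ FOLLOW(P) = {b, z}. Thus FOLLOW(R) = {$, b, x, z}.
FOLLOW(R'): in P->R' z R' (occurrence 1), R' is followed by z R' with FIRST {z}; in P->R' z R' (occurrence 2), the suffix after R' is empty, so FOLLOW(R') ⊇ FOLLOW(P) = {b, z}. Thus FOLLOW(R') = {b, z}.
FOLLOW(U): in P->U z R R, U is followed by z R R with FIRST {z}; in R'->P b z U, the suffix after U is empty, so FOLLOW(U) ⊇ FOLLOW(R') = {b, z}. Thus FOLLOW(U) = {b, z}.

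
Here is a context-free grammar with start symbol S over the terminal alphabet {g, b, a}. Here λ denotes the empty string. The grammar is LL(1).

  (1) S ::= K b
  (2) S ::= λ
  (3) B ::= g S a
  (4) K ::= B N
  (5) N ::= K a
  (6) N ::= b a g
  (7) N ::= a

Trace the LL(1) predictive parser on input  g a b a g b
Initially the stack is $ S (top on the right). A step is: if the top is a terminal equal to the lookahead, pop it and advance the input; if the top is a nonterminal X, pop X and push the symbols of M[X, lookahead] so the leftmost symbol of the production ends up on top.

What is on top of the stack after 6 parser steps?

N

step 1: stack=$ S  input=g a b a g b $  — expand S ::= K b
step 2: stack=$ b K  input=g a b a g b $  — expand K ::= B N
step 3: stack=$ b N B  input=g a b a g b $  — expand B ::= g S a
step 4: stack=$ b N a S g  input=g a b a g b $  — match g
step 5: stack=$ b N a S  input=a b a g b $  — expand S ::= λ
step 6: stack=$ b N a  input=a b a g b $  — match a
Stack after step 6: $ b N (top = N).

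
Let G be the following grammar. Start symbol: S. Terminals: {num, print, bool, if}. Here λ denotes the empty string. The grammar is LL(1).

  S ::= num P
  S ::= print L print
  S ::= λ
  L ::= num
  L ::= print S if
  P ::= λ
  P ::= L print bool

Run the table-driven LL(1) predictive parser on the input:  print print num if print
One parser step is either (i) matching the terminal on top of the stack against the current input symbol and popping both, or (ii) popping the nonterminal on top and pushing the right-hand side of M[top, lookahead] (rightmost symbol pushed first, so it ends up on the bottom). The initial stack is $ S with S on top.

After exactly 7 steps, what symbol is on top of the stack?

     Stack               Input                       Action
  1  $ S                 print print num if print $  expand S ::= print L print
  2  $ print L print     print print num if print $  match print
  3  $ print L           print num if print $        expand L ::= print S if
  4  $ print if S print  print num if print $        match print
  5  $ print if S        num if print $              expand S ::= num P
  6  $ print if P num    num if print $              match num
  7  $ print if P        if print $                  expand P ::= λ
Stack after step 7: $ print if (top = if).

if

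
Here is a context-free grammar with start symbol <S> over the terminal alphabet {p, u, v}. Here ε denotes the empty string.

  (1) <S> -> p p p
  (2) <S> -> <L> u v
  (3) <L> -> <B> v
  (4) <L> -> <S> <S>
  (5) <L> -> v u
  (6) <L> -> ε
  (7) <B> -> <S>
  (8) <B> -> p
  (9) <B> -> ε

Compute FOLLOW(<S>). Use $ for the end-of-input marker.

FIRST(<S>) = {p, u, v}  (via <L> u v)
FIRST(<B>) = {ε, p, u, v}  (via <S>)
FIRST(<L>) = {ε, p, u, v}  (via <B> v, <S> <S>)
FOLLOW(<S>) includes $ since <S> is the start symbol.
FOLLOW(<L>): in <S>-><L> u v, <L> is followed by u v with FIRST {u}. Thus FOLLOW(<L>) = {u}.
FOLLOW(<B>): in <L>-><B> v, <B> is followed by v with FIRST {v}. Thus FOLLOW(<B>) = {v}.
FOLLOW(<S>): in <L>-><S> <S> (occurrence 1), <S> is followed by <S> with FIRST {p, u, v}; in <L>-><S> <S> (occurrence 2), the suffix after <S> is empty, so FOLLOW(<S>) ⊇ FOLLOW(<L>) = {u}; in <B>-><S>, the suffix after <S> is empty, so FOLLOW(<S>) ⊇ FOLLOW(<B>) = {v}. Thus FOLLOW(<S>) = {$, p, u, v}.

{$, p, u, v}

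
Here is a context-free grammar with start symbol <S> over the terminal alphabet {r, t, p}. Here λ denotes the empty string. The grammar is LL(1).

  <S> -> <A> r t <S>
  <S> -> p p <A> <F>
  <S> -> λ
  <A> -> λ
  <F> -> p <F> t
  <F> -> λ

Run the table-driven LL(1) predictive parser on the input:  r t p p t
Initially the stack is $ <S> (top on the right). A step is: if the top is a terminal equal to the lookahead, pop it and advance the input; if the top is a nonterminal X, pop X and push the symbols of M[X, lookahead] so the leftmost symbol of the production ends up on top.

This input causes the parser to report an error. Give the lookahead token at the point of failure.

t

     Stack          Input        Action
  1  $ <S>          r t p p t $  expand <S> -> <A> r t <S>
  2  $ <S> t r <A>  r t p p t $  expand <A> -> λ
  3  $ <S> t r      r t p p t $  match r
  4  $ <S> t        t p p t $    match t
  5  $ <S>          p p t $      expand <S> -> p p <A> <F>
  6  $ <F> <A> p p  p p t $      match p
  7  $ <F> <A> p    p t $        match p
  8  $ <F> <A>      t $          error: M[<A>, t] is empty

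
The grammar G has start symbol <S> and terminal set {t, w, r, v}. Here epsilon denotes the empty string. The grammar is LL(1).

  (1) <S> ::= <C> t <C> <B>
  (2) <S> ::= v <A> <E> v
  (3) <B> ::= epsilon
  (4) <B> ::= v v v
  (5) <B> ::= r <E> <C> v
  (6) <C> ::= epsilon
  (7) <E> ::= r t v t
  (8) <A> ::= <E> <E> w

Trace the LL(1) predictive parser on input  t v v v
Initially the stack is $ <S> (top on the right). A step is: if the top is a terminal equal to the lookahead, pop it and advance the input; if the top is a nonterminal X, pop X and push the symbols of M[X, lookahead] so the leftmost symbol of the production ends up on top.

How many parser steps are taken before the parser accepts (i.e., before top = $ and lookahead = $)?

8

     Stack            Input      Action
  1  $ <S>            t v v v $  expand <S> ::= <C> t <C> <B>
  2  $ <B> <C> t <C>  t v v v $  expand <C> ::= epsilon
  3  $ <B> <C> t      t v v v $  match t
  4  $ <B> <C>        v v v $    expand <C> ::= epsilon
  5  $ <B>            v v v $    expand <B> ::= v v v
  6  $ v v v          v v v $    match v
  7  $ v v            v v $      match v
  8  $ v              v $        match v
Accept reached after 8 steps.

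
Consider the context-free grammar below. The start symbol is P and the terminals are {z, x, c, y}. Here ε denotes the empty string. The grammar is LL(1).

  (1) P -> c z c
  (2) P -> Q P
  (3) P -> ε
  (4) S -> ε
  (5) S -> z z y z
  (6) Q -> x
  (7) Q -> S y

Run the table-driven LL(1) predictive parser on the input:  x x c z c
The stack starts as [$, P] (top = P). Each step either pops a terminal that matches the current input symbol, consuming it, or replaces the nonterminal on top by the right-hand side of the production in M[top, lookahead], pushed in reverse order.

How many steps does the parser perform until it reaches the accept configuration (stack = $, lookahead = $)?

10

      Stack    Input        Action
   1  $ P      x x c z c $  expand P -> Q P
   2  $ P Q    x x c z c $  expand Q -> x
   3  $ P x    x x c z c $  match x
   4  $ P      x c z c $    expand P -> Q P
   5  $ P Q    x c z c $    expand Q -> x
   6  $ P x    x c z c $    match x
   7  $ P      c z c $      expand P -> c z c
   8  $ c z c  c z c $      match c
   9  $ c z    z c $        match z
  10  $ c      c $          match c
Accept reached after 10 steps.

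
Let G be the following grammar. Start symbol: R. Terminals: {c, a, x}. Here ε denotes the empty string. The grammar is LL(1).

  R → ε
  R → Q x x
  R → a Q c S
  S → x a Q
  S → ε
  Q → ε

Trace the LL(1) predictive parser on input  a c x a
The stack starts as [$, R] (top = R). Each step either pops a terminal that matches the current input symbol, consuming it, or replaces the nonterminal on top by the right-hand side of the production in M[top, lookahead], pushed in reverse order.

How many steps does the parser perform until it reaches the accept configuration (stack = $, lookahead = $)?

step 1: stack=$ R  input=a c x a $  — expand R → a Q c S
step 2: stack=$ S c Q a  input=a c x a $  — match a
step 3: stack=$ S c Q  input=c x a $  — expand Q → ε
step 4: stack=$ S c  input=c x a $  — match c
step 5: stack=$ S  input=x a $  — expand S → x a Q
step 6: stack=$ Q a x  input=x a $  — match x
step 7: stack=$ Q a  input=a $  — match a
step 8: stack=$ Q  input=$  — expand Q → ε
Accept reached after 8 steps.

8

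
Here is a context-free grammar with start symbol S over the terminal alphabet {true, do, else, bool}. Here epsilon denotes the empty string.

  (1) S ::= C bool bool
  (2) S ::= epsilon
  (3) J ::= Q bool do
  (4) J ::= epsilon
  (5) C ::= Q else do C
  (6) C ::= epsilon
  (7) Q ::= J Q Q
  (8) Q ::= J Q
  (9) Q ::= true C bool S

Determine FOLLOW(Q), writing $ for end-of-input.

FIRST(S) = {epsilon, bool, true}  (via C bool bool)
FIRST(J) = {epsilon, true}  (via Q bool do)
FIRST(Q) = {true}  (via J Q Q, J Q)
FIRST(C) = {epsilon, true}  (via Q else do C)
FOLLOW(S) includes $ since S is the start symbol.
FOLLOW(J): in Q::=J Q Q, J is followed by Q Q with FIRST {true}; in Q::=J Q, J is followed by Q with FIRST {true}. Thus FOLLOW(J) = {true}.
FOLLOW(C): in S::=C bool bool, C is followed by bool bool with FIRST {bool}; in C::=Q else do C, the suffix after C is empty (adds nothing new); in Q::=true C bool S, C is followed by bool S with FIRST {bool}. Thus FOLLOW(C) = {bool}.
FOLLOW(Q): in J::=Q bool do, Q is followed by bool do with FIRST {bool}; in C::=Q else do C, Q is followed by else do C with FIRST {else}; in Q::=J Q Q (occurrence 1), Q is followed by Q with FIRST {true}; in Q::=J Q Q (occurrence 2), the suffix after Q is empty (adds nothing new); in Q::=J Q, the suffix after Q is empty (adds nothing new). Thus FOLLOW(Q) = {bool, else, true}.
FOLLOW(S): in Q::=true C bool S, the suffix after S is empty, so FOLLOW(S) ⊇ FOLLOW(Q) = {bool, else, true}. Thus FOLLOW(S) = {$, bool, else, true}.

{bool, else, true}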